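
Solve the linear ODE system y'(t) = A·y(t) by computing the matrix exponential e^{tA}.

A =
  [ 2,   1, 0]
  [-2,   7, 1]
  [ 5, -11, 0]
e^{tA} =
  [-t^2*exp(3*t)/2 - t*exp(3*t) + exp(3*t), 3*t^2*exp(3*t)/2 + t*exp(3*t), t^2*exp(3*t)/2]
  [-t^2*exp(3*t)/2 - 2*t*exp(3*t), 3*t^2*exp(3*t)/2 + 4*t*exp(3*t) + exp(3*t), t^2*exp(3*t)/2 + t*exp(3*t)]
  [t^2*exp(3*t) + 5*t*exp(3*t), -3*t^2*exp(3*t) - 11*t*exp(3*t), -t^2*exp(3*t) - 3*t*exp(3*t) + exp(3*t)]

Strategy: write A = P · J · P⁻¹ where J is a Jordan canonical form, so e^{tA} = P · e^{tJ} · P⁻¹, and e^{tJ} can be computed block-by-block.

A has Jordan form
J =
  [3, 1, 0]
  [0, 3, 1]
  [0, 0, 3]
(up to reordering of blocks).

Per-block formulas:
  For a 3×3 Jordan block J_3(3): exp(t · J_3(3)) = e^(3t)·(I + t·N + (t^2/2)·N^2), where N is the 3×3 nilpotent shift.

After assembling e^{tJ} and conjugating by P, we get:

e^{tA} =
  [-t^2*exp(3*t)/2 - t*exp(3*t) + exp(3*t), 3*t^2*exp(3*t)/2 + t*exp(3*t), t^2*exp(3*t)/2]
  [-t^2*exp(3*t)/2 - 2*t*exp(3*t), 3*t^2*exp(3*t)/2 + 4*t*exp(3*t) + exp(3*t), t^2*exp(3*t)/2 + t*exp(3*t)]
  [t^2*exp(3*t) + 5*t*exp(3*t), -3*t^2*exp(3*t) - 11*t*exp(3*t), -t^2*exp(3*t) - 3*t*exp(3*t) + exp(3*t)]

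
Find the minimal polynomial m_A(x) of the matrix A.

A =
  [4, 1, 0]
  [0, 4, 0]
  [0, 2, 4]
x^2 - 8*x + 16

The characteristic polynomial is χ_A(x) = (x - 4)^3, so the eigenvalues are known. The minimal polynomial is
  m_A(x) = Π_λ (x − λ)^{k_λ}
where k_λ is the size of the *largest* Jordan block for λ (equivalently, the smallest k with (A − λI)^k v = 0 for every generalised eigenvector v of λ).

  λ = 4: largest Jordan block has size 2, contributing (x − 4)^2

So m_A(x) = (x - 4)^2 = x^2 - 8*x + 16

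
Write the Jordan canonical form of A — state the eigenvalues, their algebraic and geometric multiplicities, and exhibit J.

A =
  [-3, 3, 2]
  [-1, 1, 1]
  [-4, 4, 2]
J_3(0)

The characteristic polynomial is
  det(x·I − A) = x^3

Eigenvalues and multiplicities (the geometric multiplicity of λ is n − rank(A − λI), which equals the number of Jordan blocks for λ):
  λ = 0: algebraic multiplicity = 3, geometric multiplicity = 1

Determining the block sizes for each eigenvalue:
  λ = 0: one block (gm = 1), so the single block has size am = 3 → block sizes [3]

Assembling the blocks gives a Jordan form
J =
  [0, 1, 0]
  [0, 0, 1]
  [0, 0, 0]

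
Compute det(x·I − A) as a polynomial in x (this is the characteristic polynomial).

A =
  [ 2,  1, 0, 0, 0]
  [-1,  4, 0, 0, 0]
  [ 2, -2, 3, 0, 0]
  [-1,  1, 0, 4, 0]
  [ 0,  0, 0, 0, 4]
x^5 - 17*x^4 + 115*x^3 - 387*x^2 + 648*x - 432

Expanding det(x·I − A) (e.g. by cofactor expansion or by noting that A is similar to its Jordan form J, which has the same characteristic polynomial as A) gives
  χ_A(x) = x^5 - 17*x^4 + 115*x^3 - 387*x^2 + 648*x - 432
which factors as (x - 4)^2*(x - 3)^3. The eigenvalues (with algebraic multiplicities) are λ = 3 with multiplicity 3, λ = 4 with multiplicity 2.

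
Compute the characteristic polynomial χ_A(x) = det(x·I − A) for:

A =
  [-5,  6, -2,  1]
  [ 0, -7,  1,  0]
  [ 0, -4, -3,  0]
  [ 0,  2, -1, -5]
x^4 + 20*x^3 + 150*x^2 + 500*x + 625

Expanding det(x·I − A) (e.g. by cofactor expansion or by noting that A is similar to its Jordan form J, which has the same characteristic polynomial as A) gives
  χ_A(x) = x^4 + 20*x^3 + 150*x^2 + 500*x + 625
which factors as (x + 5)^4. The eigenvalues (with algebraic multiplicities) are λ = -5 with multiplicity 4.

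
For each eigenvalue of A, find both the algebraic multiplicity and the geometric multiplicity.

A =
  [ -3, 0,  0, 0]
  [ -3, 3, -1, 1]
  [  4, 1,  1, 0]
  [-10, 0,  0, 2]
λ = -3: alg = 1, geom = 1; λ = 2: alg = 3, geom = 1

Step 1 — factor the characteristic polynomial to read off the algebraic multiplicities:
  χ_A(x) = (x - 2)^3*(x + 3)

Step 2 — compute geometric multiplicities via the rank-nullity identity g(λ) = n − rank(A − λI):
  rank(A − (-3)·I) = 3, so dim ker(A − (-3)·I) = n − 3 = 1
  rank(A − (2)·I) = 3, so dim ker(A − (2)·I) = n − 3 = 1

Summary:
  λ = -3: algebraic multiplicity = 1, geometric multiplicity = 1
  λ = 2: algebraic multiplicity = 3, geometric multiplicity = 1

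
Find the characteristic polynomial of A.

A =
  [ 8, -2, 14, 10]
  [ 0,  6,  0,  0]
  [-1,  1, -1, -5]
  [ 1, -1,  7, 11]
x^4 - 24*x^3 + 216*x^2 - 864*x + 1296

Expanding det(x·I − A) (e.g. by cofactor expansion or by noting that A is similar to its Jordan form J, which has the same characteristic polynomial as A) gives
  χ_A(x) = x^4 - 24*x^3 + 216*x^2 - 864*x + 1296
which factors as (x - 6)^4. The eigenvalues (with algebraic multiplicities) are λ = 6 with multiplicity 4.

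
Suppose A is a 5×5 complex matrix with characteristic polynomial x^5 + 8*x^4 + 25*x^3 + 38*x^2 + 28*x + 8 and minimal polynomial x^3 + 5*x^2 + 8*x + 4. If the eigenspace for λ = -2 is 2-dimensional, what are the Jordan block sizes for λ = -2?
Block sizes for λ = -2: [2, 1]

Step 1 — from the characteristic polynomial, algebraic multiplicity of λ = -2 is 3. From dim ker(A − (-2)·I) = 2, there are exactly 2 Jordan blocks for λ = -2.
Step 2 — from the minimal polynomial, the factor (x + 2)^2 tells us the largest block for λ = -2 has size 2.
Step 3 — with total size 3, 2 blocks, and largest block 2, the block sizes (in nonincreasing order) are [2, 1].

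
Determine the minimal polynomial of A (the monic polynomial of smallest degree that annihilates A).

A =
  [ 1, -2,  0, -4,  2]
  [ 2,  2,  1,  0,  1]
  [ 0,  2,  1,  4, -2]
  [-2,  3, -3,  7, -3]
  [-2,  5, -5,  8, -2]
x^3 - 5*x^2 + 7*x - 3

The characteristic polynomial is χ_A(x) = (x - 3)^2*(x - 1)^3, so the eigenvalues are known. The minimal polynomial is
  m_A(x) = Π_λ (x − λ)^{k_λ}
where k_λ is the size of the *largest* Jordan block for λ (equivalently, the smallest k with (A − λI)^k v = 0 for every generalised eigenvector v of λ).

  λ = 1: largest Jordan block has size 2, contributing (x − 1)^2
  λ = 3: largest Jordan block has size 1, contributing (x − 3)

So m_A(x) = (x - 3)*(x - 1)^2 = x^3 - 5*x^2 + 7*x - 3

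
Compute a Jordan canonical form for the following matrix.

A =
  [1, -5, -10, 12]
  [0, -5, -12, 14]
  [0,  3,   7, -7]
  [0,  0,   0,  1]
J_2(1) ⊕ J_2(1)

The characteristic polynomial is
  det(x·I − A) = x^4 - 4*x^3 + 6*x^2 - 4*x + 1 = (x - 1)^4

Eigenvalues and multiplicities (the geometric multiplicity of λ is n − rank(A − λI), which equals the number of Jordan blocks for λ):
  λ = 1: algebraic multiplicity = 4, geometric multiplicity = 2

Determining the block sizes for each eigenvalue:
  λ = 1: with am = 4 and gm = 2, the partition is not yet determined (e.g. several partitions of 4 into 2 parts exist). Let N = A − (1)·I. Computing rank(N^1) = 2, rank(N^2) = 0; the number of blocks of size ≥ j is rank(N^{j−1}) − rank(N^j), giving [2, 2]. So we have 2 block(s) of size 2 → block sizes [2, 2]

Assembling the blocks gives a Jordan form
J =
  [1, 1, 0, 0]
  [0, 1, 0, 0]
  [0, 0, 1, 1]
  [0, 0, 0, 1]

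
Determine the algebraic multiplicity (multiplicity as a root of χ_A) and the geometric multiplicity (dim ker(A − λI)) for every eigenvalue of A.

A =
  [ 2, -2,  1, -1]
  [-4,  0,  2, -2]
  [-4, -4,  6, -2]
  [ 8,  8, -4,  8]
λ = 4: alg = 4, geom = 3

Step 1 — factor the characteristic polynomial to read off the algebraic multiplicities:
  χ_A(x) = (x - 4)^4

Step 2 — compute geometric multiplicities via the rank-nullity identity g(λ) = n − rank(A − λI):
  rank(A − (4)·I) = 1, so dim ker(A − (4)·I) = n − 1 = 3

Summary:
  λ = 4: algebraic multiplicity = 4, geometric multiplicity = 3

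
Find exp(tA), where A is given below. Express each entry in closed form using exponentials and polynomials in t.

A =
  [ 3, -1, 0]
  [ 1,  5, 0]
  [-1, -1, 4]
e^{tA} =
  [-t*exp(4*t) + exp(4*t), -t*exp(4*t), 0]
  [t*exp(4*t), t*exp(4*t) + exp(4*t), 0]
  [-t*exp(4*t), -t*exp(4*t), exp(4*t)]

Strategy: write A = P · J · P⁻¹ where J is a Jordan canonical form, so e^{tA} = P · e^{tJ} · P⁻¹, and e^{tJ} can be computed block-by-block.

A has Jordan form
J =
  [4, 1, 0]
  [0, 4, 0]
  [0, 0, 4]
(up to reordering of blocks).

Per-block formulas:
  For a 2×2 Jordan block J_2(4): exp(t · J_2(4)) = e^(4t)·(I + t·N), where N is the 2×2 nilpotent shift.
  For a 1×1 block at λ = 4: exp(t · [4]) = [e^(4t)].

After assembling e^{tJ} and conjugating by P, we get:

e^{tA} =
  [-t*exp(4*t) + exp(4*t), -t*exp(4*t), 0]
  [t*exp(4*t), t*exp(4*t) + exp(4*t), 0]
  [-t*exp(4*t), -t*exp(4*t), exp(4*t)]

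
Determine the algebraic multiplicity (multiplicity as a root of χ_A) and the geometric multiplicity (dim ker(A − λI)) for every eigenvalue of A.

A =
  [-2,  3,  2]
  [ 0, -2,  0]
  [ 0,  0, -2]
λ = -2: alg = 3, geom = 2

Step 1 — factor the characteristic polynomial to read off the algebraic multiplicities:
  χ_A(x) = (x + 2)^3

Step 2 — compute geometric multiplicities via the rank-nullity identity g(λ) = n − rank(A − λI):
  rank(A − (-2)·I) = 1, so dim ker(A − (-2)·I) = n − 1 = 2

Summary:
  λ = -2: algebraic multiplicity = 3, geometric multiplicity = 2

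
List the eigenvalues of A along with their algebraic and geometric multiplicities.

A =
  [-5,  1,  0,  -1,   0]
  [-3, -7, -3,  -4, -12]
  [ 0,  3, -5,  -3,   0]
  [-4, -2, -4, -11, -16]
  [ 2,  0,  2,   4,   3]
λ = -5: alg = 5, geom = 3

Step 1 — factor the characteristic polynomial to read off the algebraic multiplicities:
  χ_A(x) = (x + 5)^5

Step 2 — compute geometric multiplicities via the rank-nullity identity g(λ) = n − rank(A − λI):
  rank(A − (-5)·I) = 2, so dim ker(A − (-5)·I) = n − 2 = 3

Summary:
  λ = -5: algebraic multiplicity = 5, geometric multiplicity = 3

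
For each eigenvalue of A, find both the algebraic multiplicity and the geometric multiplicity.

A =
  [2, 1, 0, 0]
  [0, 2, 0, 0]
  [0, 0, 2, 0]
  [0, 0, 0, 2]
λ = 2: alg = 4, geom = 3

Step 1 — factor the characteristic polynomial to read off the algebraic multiplicities:
  χ_A(x) = (x - 2)^4

Step 2 — compute geometric multiplicities via the rank-nullity identity g(λ) = n − rank(A − λI):
  rank(A − (2)·I) = 1, so dim ker(A − (2)·I) = n − 1 = 3

Summary:
  λ = 2: algebraic multiplicity = 4, geometric multiplicity = 3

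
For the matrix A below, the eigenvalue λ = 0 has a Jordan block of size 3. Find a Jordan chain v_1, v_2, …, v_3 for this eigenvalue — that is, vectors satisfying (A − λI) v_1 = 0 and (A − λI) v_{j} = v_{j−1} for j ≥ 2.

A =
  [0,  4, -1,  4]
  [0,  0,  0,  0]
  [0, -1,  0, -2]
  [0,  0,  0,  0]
A Jordan chain for λ = 0 of length 3:
v_1 = (1, 0, 0, 0)ᵀ
v_2 = (4, 0, -1, 0)ᵀ
v_3 = (0, 1, 0, 0)ᵀ

Let N = A − (0)·I. We want v_3 with N^3 v_3 = 0 but N^2 v_3 ≠ 0; then v_{j-1} := N · v_j for j = 3, …, 2.

Pick v_3 = (0, 1, 0, 0)ᵀ.
Then v_2 = N · v_3 = (4, 0, -1, 0)ᵀ.
Then v_1 = N · v_2 = (1, 0, 0, 0)ᵀ.

Sanity check: (A − (0)·I) v_1 = (0, 0, 0, 0)ᵀ = 0. ✓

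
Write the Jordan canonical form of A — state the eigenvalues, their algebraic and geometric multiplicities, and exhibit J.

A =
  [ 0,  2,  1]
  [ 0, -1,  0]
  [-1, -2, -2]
J_2(-1) ⊕ J_1(-1)

The characteristic polynomial is
  det(x·I − A) = x^3 + 3*x^2 + 3*x + 1 = (x + 1)^3

Eigenvalues and multiplicities (the geometric multiplicity of λ is n − rank(A − λI), which equals the number of Jordan blocks for λ):
  λ = -1: algebraic multiplicity = 3, geometric multiplicity = 2

Determining the block sizes for each eigenvalue:
  λ = -1: 2 blocks summing to 3 forces exactly one block of size 2 and the rest size 1 → block sizes [2, 1]

Assembling the blocks gives a Jordan form
J =
  [-1,  1,  0]
  [ 0, -1,  0]
  [ 0,  0, -1]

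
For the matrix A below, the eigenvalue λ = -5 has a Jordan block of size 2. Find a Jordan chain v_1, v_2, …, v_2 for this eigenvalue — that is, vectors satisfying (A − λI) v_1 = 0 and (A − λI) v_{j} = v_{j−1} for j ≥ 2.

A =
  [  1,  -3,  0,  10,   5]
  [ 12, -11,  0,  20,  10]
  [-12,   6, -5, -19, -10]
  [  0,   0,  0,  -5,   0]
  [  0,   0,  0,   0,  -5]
A Jordan chain for λ = -5 of length 2:
v_1 = (6, 12, -12, 0, 0)ᵀ
v_2 = (1, 0, 0, 0, 0)ᵀ

Let N = A − (-5)·I. We want v_2 with N^2 v_2 = 0 but N^1 v_2 ≠ 0; then v_{j-1} := N · v_j for j = 2, …, 2.

Pick v_2 = (1, 0, 0, 0, 0)ᵀ.
Then v_1 = N · v_2 = (6, 12, -12, 0, 0)ᵀ.

Sanity check: (A − (-5)·I) v_1 = (0, 0, 0, 0, 0)ᵀ = 0. ✓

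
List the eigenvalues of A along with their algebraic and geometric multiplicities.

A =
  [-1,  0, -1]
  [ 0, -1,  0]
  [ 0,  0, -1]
λ = -1: alg = 3, geom = 2

Step 1 — factor the characteristic polynomial to read off the algebraic multiplicities:
  χ_A(x) = (x + 1)^3

Step 2 — compute geometric multiplicities via the rank-nullity identity g(λ) = n − rank(A − λI):
  rank(A − (-1)·I) = 1, so dim ker(A − (-1)·I) = n − 1 = 2

Summary:
  λ = -1: algebraic multiplicity = 3, geometric multiplicity = 2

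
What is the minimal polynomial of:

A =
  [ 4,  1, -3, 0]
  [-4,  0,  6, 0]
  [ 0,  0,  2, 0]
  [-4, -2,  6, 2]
x^2 - 4*x + 4

The characteristic polynomial is χ_A(x) = (x - 2)^4, so the eigenvalues are known. The minimal polynomial is
  m_A(x) = Π_λ (x − λ)^{k_λ}
where k_λ is the size of the *largest* Jordan block for λ (equivalently, the smallest k with (A − λI)^k v = 0 for every generalised eigenvector v of λ).

  λ = 2: largest Jordan block has size 2, contributing (x − 2)^2

So m_A(x) = (x - 2)^2 = x^2 - 4*x + 4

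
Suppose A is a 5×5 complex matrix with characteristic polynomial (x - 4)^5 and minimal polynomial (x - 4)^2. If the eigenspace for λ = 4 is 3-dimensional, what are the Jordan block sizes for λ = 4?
Block sizes for λ = 4: [2, 2, 1]

Step 1 — from the characteristic polynomial, algebraic multiplicity of λ = 4 is 5. From dim ker(A − (4)·I) = 3, there are exactly 3 Jordan blocks for λ = 4.
Step 2 — from the minimal polynomial, the factor (x − 4)^2 tells us the largest block for λ = 4 has size 2.
Step 3 — with total size 5, 3 blocks, and largest block 2, the block sizes (in nonincreasing order) are [2, 2, 1].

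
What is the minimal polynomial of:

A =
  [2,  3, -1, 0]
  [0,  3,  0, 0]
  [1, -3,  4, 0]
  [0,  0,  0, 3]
x^2 - 6*x + 9

The characteristic polynomial is χ_A(x) = (x - 3)^4, so the eigenvalues are known. The minimal polynomial is
  m_A(x) = Π_λ (x − λ)^{k_λ}
where k_λ is the size of the *largest* Jordan block for λ (equivalently, the smallest k with (A − λI)^k v = 0 for every generalised eigenvector v of λ).

  λ = 3: largest Jordan block has size 2, contributing (x − 3)^2

So m_A(x) = (x - 3)^2 = x^2 - 6*x + 9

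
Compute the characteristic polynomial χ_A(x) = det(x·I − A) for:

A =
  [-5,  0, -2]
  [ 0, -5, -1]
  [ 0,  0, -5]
x^3 + 15*x^2 + 75*x + 125

Expanding det(x·I − A) (e.g. by cofactor expansion or by noting that A is similar to its Jordan form J, which has the same characteristic polynomial as A) gives
  χ_A(x) = x^3 + 15*x^2 + 75*x + 125
which factors as (x + 5)^3. The eigenvalues (with algebraic multiplicities) are λ = -5 with multiplicity 3.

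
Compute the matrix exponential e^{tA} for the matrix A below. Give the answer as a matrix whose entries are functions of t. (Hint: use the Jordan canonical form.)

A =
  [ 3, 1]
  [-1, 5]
e^{tA} =
  [-t*exp(4*t) + exp(4*t), t*exp(4*t)]
  [-t*exp(4*t), t*exp(4*t) + exp(4*t)]

Strategy: write A = P · J · P⁻¹ where J is a Jordan canonical form, so e^{tA} = P · e^{tJ} · P⁻¹, and e^{tJ} can be computed block-by-block.

A has Jordan form
J =
  [4, 1]
  [0, 4]
(up to reordering of blocks).

Per-block formulas:
  For a 2×2 Jordan block J_2(4): exp(t · J_2(4)) = e^(4t)·(I + t·N), where N is the 2×2 nilpotent shift.

After assembling e^{tJ} and conjugating by P, we get:

e^{tA} =
  [-t*exp(4*t) + exp(4*t), t*exp(4*t)]
  [-t*exp(4*t), t*exp(4*t) + exp(4*t)]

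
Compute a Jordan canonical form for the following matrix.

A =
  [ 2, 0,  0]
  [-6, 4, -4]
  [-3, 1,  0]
J_2(2) ⊕ J_1(2)

The characteristic polynomial is
  det(x·I − A) = x^3 - 6*x^2 + 12*x - 8 = (x - 2)^3

Eigenvalues and multiplicities (the geometric multiplicity of λ is n − rank(A − λI), which equals the number of Jordan blocks for λ):
  λ = 2: algebraic multiplicity = 3, geometric multiplicity = 2

Determining the block sizes for each eigenvalue:
  λ = 2: 2 blocks summing to 3 forces exactly one block of size 2 and the rest size 1 → block sizes [2, 1]

Assembling the blocks gives a Jordan form
J =
  [2, 1, 0]
  [0, 2, 0]
  [0, 0, 2]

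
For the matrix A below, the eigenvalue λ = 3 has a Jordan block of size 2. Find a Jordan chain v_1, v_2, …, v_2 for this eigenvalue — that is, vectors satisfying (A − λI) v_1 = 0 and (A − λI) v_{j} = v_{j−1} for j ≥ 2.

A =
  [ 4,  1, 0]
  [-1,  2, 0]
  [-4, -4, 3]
A Jordan chain for λ = 3 of length 2:
v_1 = (1, -1, -4)ᵀ
v_2 = (1, 0, 0)ᵀ

Let N = A − (3)·I. We want v_2 with N^2 v_2 = 0 but N^1 v_2 ≠ 0; then v_{j-1} := N · v_j for j = 2, …, 2.

Pick v_2 = (1, 0, 0)ᵀ.
Then v_1 = N · v_2 = (1, -1, -4)ᵀ.

Sanity check: (A − (3)·I) v_1 = (0, 0, 0)ᵀ = 0. ✓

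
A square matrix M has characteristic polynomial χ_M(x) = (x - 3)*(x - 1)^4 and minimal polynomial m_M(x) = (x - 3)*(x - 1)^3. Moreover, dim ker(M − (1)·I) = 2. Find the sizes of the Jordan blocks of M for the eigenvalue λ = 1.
Block sizes for λ = 1: [3, 1]

Step 1 — from the characteristic polynomial, algebraic multiplicity of λ = 1 is 4. From dim ker(M − (1)·I) = 2, there are exactly 2 Jordan blocks for λ = 1.
Step 2 — from the minimal polynomial, the factor (x − 1)^3 tells us the largest block for λ = 1 has size 3.
Step 3 — with total size 4, 2 blocks, and largest block 3, the block sizes (in nonincreasing order) are [3, 1].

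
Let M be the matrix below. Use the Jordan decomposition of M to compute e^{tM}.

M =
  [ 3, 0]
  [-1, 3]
e^{tM} =
  [exp(3*t), 0]
  [-t*exp(3*t), exp(3*t)]

Strategy: write M = P · J · P⁻¹ where J is a Jordan canonical form, so e^{tM} = P · e^{tJ} · P⁻¹, and e^{tJ} can be computed block-by-block.

M has Jordan form
J =
  [3, 1]
  [0, 3]
(up to reordering of blocks).

Per-block formulas:
  For a 2×2 Jordan block J_2(3): exp(t · J_2(3)) = e^(3t)·(I + t·N), where N is the 2×2 nilpotent shift.

After assembling e^{tJ} and conjugating by P, we get:

e^{tM} =
  [exp(3*t), 0]
  [-t*exp(3*t), exp(3*t)]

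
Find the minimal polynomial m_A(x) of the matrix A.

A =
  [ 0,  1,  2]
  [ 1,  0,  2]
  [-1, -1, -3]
x^2 + 2*x + 1

The characteristic polynomial is χ_A(x) = (x + 1)^3, so the eigenvalues are known. The minimal polynomial is
  m_A(x) = Π_λ (x − λ)^{k_λ}
where k_λ is the size of the *largest* Jordan block for λ (equivalently, the smallest k with (A − λI)^k v = 0 for every generalised eigenvector v of λ).

  λ = -1: largest Jordan block has size 2, contributing (x + 1)^2

So m_A(x) = (x + 1)^2 = x^2 + 2*x + 1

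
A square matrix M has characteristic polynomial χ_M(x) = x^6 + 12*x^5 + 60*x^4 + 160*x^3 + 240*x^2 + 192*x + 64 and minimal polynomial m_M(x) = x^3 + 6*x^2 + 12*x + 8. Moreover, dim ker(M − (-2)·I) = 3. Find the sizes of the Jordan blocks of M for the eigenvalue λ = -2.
Block sizes for λ = -2: [3, 2, 1]

Step 1 — from the characteristic polynomial, algebraic multiplicity of λ = -2 is 6. From dim ker(M − (-2)·I) = 3, there are exactly 3 Jordan blocks for λ = -2.
Step 2 — from the minimal polynomial, the factor (x + 2)^3 tells us the largest block for λ = -2 has size 3.
Step 3 — with total size 6, 3 blocks, and largest block 3, the block sizes (in nonincreasing order) are [3, 2, 1].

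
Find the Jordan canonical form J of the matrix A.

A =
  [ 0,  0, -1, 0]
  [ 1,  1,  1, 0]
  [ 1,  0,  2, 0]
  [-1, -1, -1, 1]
J_3(1) ⊕ J_1(1)

The characteristic polynomial is
  det(x·I − A) = x^4 - 4*x^3 + 6*x^2 - 4*x + 1 = (x - 1)^4

Eigenvalues and multiplicities (the geometric multiplicity of λ is n − rank(A − λI), which equals the number of Jordan blocks for λ):
  λ = 1: algebraic multiplicity = 4, geometric multiplicity = 2

Determining the block sizes for each eigenvalue:
  λ = 1: with am = 4 and gm = 2, the partition is not yet determined (e.g. several partitions of 4 into 2 parts exist). Let N = A − (1)·I. Computing rank(N^1) = 2, rank(N^2) = 1, rank(N^3) = 0; the number of blocks of size ≥ j is rank(N^{j−1}) − rank(N^j), giving [2, 1, 1]. So we have 1 block(s) of size 3, 1 block(s) of size 1 → block sizes [3, 1]

Assembling the blocks gives a Jordan form
J =
  [1, 1, 0, 0]
  [0, 1, 1, 0]
  [0, 0, 1, 0]
  [0, 0, 0, 1]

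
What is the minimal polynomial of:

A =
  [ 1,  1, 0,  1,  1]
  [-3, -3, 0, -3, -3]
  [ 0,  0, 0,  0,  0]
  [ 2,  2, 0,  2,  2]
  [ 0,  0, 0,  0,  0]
x^2

The characteristic polynomial is χ_A(x) = x^5, so the eigenvalues are known. The minimal polynomial is
  m_A(x) = Π_λ (x − λ)^{k_λ}
where k_λ is the size of the *largest* Jordan block for λ (equivalently, the smallest k with (A − λI)^k v = 0 for every generalised eigenvector v of λ).

  λ = 0: largest Jordan block has size 2, contributing (x − 0)^2

So m_A(x) = x^2 = x^2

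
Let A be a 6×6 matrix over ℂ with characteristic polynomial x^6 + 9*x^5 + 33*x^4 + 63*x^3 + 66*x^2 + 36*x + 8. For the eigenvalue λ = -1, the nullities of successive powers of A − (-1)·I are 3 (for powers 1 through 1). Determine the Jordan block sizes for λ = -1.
Block sizes for λ = -1: [1, 1, 1]

From the dimensions of kernels of powers, the number of Jordan blocks of size at least j is d_j − d_{j−1} where d_j = dim ker(N^j) (with d_0 = 0). Computing the differences gives [3].
The number of blocks of size exactly k is (#blocks of size ≥ k) − (#blocks of size ≥ k + 1), so the partition is: 3 block(s) of size 1.
In nonincreasing order the block sizes are [1, 1, 1].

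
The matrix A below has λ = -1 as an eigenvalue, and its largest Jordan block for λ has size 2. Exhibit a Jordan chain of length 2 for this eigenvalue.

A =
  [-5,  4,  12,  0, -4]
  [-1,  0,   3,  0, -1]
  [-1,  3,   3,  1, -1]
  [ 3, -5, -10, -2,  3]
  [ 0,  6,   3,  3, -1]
A Jordan chain for λ = -1 of length 2:
v_1 = (-4, -1, -1, 3, 0)ᵀ
v_2 = (1, 0, 0, 0, 0)ᵀ

Let N = A − (-1)·I. We want v_2 with N^2 v_2 = 0 but N^1 v_2 ≠ 0; then v_{j-1} := N · v_j for j = 2, …, 2.

Pick v_2 = (1, 0, 0, 0, 0)ᵀ.
Then v_1 = N · v_2 = (-4, -1, -1, 3, 0)ᵀ.

Sanity check: (A − (-1)·I) v_1 = (0, 0, 0, 0, 0)ᵀ = 0. ✓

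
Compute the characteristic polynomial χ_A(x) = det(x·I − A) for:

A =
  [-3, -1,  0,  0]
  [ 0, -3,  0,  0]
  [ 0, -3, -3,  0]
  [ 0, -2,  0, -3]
x^4 + 12*x^3 + 54*x^2 + 108*x + 81

Expanding det(x·I − A) (e.g. by cofactor expansion or by noting that A is similar to its Jordan form J, which has the same characteristic polynomial as A) gives
  χ_A(x) = x^4 + 12*x^3 + 54*x^2 + 108*x + 81
which factors as (x + 3)^4. The eigenvalues (with algebraic multiplicities) are λ = -3 with multiplicity 4.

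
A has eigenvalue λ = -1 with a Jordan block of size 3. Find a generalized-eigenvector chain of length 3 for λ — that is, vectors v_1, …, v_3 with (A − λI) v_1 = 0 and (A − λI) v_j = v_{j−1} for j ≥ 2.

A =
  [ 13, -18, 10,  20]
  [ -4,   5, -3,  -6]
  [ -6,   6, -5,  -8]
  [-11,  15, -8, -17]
A Jordan chain for λ = -1 of length 3:
v_1 = (-12, 4, 4, 10)ᵀ
v_2 = (14, -4, -6, -11)ᵀ
v_3 = (1, 0, 0, 0)ᵀ

Let N = A − (-1)·I. We want v_3 with N^3 v_3 = 0 but N^2 v_3 ≠ 0; then v_{j-1} := N · v_j for j = 3, …, 2.

Pick v_3 = (1, 0, 0, 0)ᵀ.
Then v_2 = N · v_3 = (14, -4, -6, -11)ᵀ.
Then v_1 = N · v_2 = (-12, 4, 4, 10)ᵀ.

Sanity check: (A − (-1)·I) v_1 = (0, 0, 0, 0)ᵀ = 0. ✓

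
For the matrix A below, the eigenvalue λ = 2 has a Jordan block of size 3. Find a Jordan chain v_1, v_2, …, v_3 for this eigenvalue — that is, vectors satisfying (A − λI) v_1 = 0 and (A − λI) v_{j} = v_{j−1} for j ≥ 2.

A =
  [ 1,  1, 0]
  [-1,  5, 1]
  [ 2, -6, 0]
A Jordan chain for λ = 2 of length 3:
v_1 = (2, 2, -4)ᵀ
v_2 = (1, 3, -6)ᵀ
v_3 = (0, 1, 0)ᵀ

Let N = A − (2)·I. We want v_3 with N^3 v_3 = 0 but N^2 v_3 ≠ 0; then v_{j-1} := N · v_j for j = 3, …, 2.

Pick v_3 = (0, 1, 0)ᵀ.
Then v_2 = N · v_3 = (1, 3, -6)ᵀ.
Then v_1 = N · v_2 = (2, 2, -4)ᵀ.

Sanity check: (A − (2)·I) v_1 = (0, 0, 0)ᵀ = 0. ✓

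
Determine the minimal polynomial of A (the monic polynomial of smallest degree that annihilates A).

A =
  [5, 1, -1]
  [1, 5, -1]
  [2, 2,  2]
x^2 - 8*x + 16

The characteristic polynomial is χ_A(x) = (x - 4)^3, so the eigenvalues are known. The minimal polynomial is
  m_A(x) = Π_λ (x − λ)^{k_λ}
where k_λ is the size of the *largest* Jordan block for λ (equivalently, the smallest k with (A − λI)^k v = 0 for every generalised eigenvector v of λ).

  λ = 4: largest Jordan block has size 2, contributing (x − 4)^2

So m_A(x) = (x - 4)^2 = x^2 - 8*x + 16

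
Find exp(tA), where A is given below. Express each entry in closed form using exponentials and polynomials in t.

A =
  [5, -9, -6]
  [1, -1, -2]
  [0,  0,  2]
e^{tA} =
  [3*t*exp(2*t) + exp(2*t), -9*t*exp(2*t), -6*t*exp(2*t)]
  [t*exp(2*t), -3*t*exp(2*t) + exp(2*t), -2*t*exp(2*t)]
  [0, 0, exp(2*t)]

Strategy: write A = P · J · P⁻¹ where J is a Jordan canonical form, so e^{tA} = P · e^{tJ} · P⁻¹, and e^{tJ} can be computed block-by-block.

A has Jordan form
J =
  [2, 1, 0]
  [0, 2, 0]
  [0, 0, 2]
(up to reordering of blocks).

Per-block formulas:
  For a 1×1 block at λ = 2: exp(t · [2]) = [e^(2t)].
  For a 2×2 Jordan block J_2(2): exp(t · J_2(2)) = e^(2t)·(I + t·N), where N is the 2×2 nilpotent shift.

After assembling e^{tJ} and conjugating by P, we get:

e^{tA} =
  [3*t*exp(2*t) + exp(2*t), -9*t*exp(2*t), -6*t*exp(2*t)]
  [t*exp(2*t), -3*t*exp(2*t) + exp(2*t), -2*t*exp(2*t)]
  [0, 0, exp(2*t)]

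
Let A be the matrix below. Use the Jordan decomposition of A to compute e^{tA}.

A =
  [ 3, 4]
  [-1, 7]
e^{tA} =
  [-2*t*exp(5*t) + exp(5*t), 4*t*exp(5*t)]
  [-t*exp(5*t), 2*t*exp(5*t) + exp(5*t)]

Strategy: write A = P · J · P⁻¹ where J is a Jordan canonical form, so e^{tA} = P · e^{tJ} · P⁻¹, and e^{tJ} can be computed block-by-block.

A has Jordan form
J =
  [5, 1]
  [0, 5]
(up to reordering of blocks).

Per-block formulas:
  For a 2×2 Jordan block J_2(5): exp(t · J_2(5)) = e^(5t)·(I + t·N), where N is the 2×2 nilpotent shift.

After assembling e^{tJ} and conjugating by P, we get:

e^{tA} =
  [-2*t*exp(5*t) + exp(5*t), 4*t*exp(5*t)]
  [-t*exp(5*t), 2*t*exp(5*t) + exp(5*t)]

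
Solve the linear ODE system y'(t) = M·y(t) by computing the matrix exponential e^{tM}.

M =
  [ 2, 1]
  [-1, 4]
e^{tM} =
  [-t*exp(3*t) + exp(3*t), t*exp(3*t)]
  [-t*exp(3*t), t*exp(3*t) + exp(3*t)]

Strategy: write M = P · J · P⁻¹ where J is a Jordan canonical form, so e^{tM} = P · e^{tJ} · P⁻¹, and e^{tJ} can be computed block-by-block.

M has Jordan form
J =
  [3, 1]
  [0, 3]
(up to reordering of blocks).

Per-block formulas:
  For a 2×2 Jordan block J_2(3): exp(t · J_2(3)) = e^(3t)·(I + t·N), where N is the 2×2 nilpotent shift.

After assembling e^{tJ} and conjugating by P, we get:

e^{tM} =
  [-t*exp(3*t) + exp(3*t), t*exp(3*t)]
  [-t*exp(3*t), t*exp(3*t) + exp(3*t)]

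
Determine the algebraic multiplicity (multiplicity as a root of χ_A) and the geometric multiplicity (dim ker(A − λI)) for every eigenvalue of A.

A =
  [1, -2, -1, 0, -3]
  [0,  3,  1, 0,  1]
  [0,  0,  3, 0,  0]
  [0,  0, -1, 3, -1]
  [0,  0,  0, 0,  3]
λ = 1: alg = 1, geom = 1; λ = 3: alg = 4, geom = 3

Step 1 — factor the characteristic polynomial to read off the algebraic multiplicities:
  χ_A(x) = (x - 3)^4*(x - 1)

Step 2 — compute geometric multiplicities via the rank-nullity identity g(λ) = n − rank(A − λI):
  rank(A − (1)·I) = 4, so dim ker(A − (1)·I) = n − 4 = 1
  rank(A − (3)·I) = 2, so dim ker(A − (3)·I) = n − 2 = 3

Summary:
  λ = 1: algebraic multiplicity = 1, geometric multiplicity = 1
  λ = 3: algebraic multiplicity = 4, geometric multiplicity = 3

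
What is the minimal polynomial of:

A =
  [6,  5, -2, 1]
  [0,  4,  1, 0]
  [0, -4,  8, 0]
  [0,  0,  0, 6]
x^3 - 18*x^2 + 108*x - 216

The characteristic polynomial is χ_A(x) = (x - 6)^4, so the eigenvalues are known. The minimal polynomial is
  m_A(x) = Π_λ (x − λ)^{k_λ}
where k_λ is the size of the *largest* Jordan block for λ (equivalently, the smallest k with (A − λI)^k v = 0 for every generalised eigenvector v of λ).

  λ = 6: largest Jordan block has size 3, contributing (x − 6)^3

So m_A(x) = (x - 6)^3 = x^3 - 18*x^2 + 108*x - 216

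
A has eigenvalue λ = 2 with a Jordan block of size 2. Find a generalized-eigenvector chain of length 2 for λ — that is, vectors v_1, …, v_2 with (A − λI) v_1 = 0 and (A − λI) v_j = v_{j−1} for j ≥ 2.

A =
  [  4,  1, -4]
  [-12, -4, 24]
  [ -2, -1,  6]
A Jordan chain for λ = 2 of length 2:
v_1 = (2, -12, -2)ᵀ
v_2 = (1, 0, 0)ᵀ

Let N = A − (2)·I. We want v_2 with N^2 v_2 = 0 but N^1 v_2 ≠ 0; then v_{j-1} := N · v_j for j = 2, …, 2.

Pick v_2 = (1, 0, 0)ᵀ.
Then v_1 = N · v_2 = (2, -12, -2)ᵀ.

Sanity check: (A − (2)·I) v_1 = (0, 0, 0)ᵀ = 0. ✓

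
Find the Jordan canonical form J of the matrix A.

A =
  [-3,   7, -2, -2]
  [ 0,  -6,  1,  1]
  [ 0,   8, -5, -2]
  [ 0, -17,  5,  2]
J_3(-3) ⊕ J_1(-3)

The characteristic polynomial is
  det(x·I − A) = x^4 + 12*x^3 + 54*x^2 + 108*x + 81 = (x + 3)^4

Eigenvalues and multiplicities (the geometric multiplicity of λ is n − rank(A − λI), which equals the number of Jordan blocks for λ):
  λ = -3: algebraic multiplicity = 4, geometric multiplicity = 2

Determining the block sizes for each eigenvalue:
  λ = -3: with am = 4 and gm = 2, the partition is not yet determined (e.g. several partitions of 4 into 2 parts exist). Let N = A − (-3)·I. Computing rank(N^1) = 2, rank(N^2) = 1, rank(N^3) = 0; the number of blocks of size ≥ j is rank(N^{j−1}) − rank(N^j), giving [2, 1, 1]. So we have 1 block(s) of size 3, 1 block(s) of size 1 → block sizes [3, 1]

Assembling the blocks gives a Jordan form
J =
  [-3,  1,  0,  0]
  [ 0, -3,  1,  0]
  [ 0,  0, -3,  0]
  [ 0,  0,  0, -3]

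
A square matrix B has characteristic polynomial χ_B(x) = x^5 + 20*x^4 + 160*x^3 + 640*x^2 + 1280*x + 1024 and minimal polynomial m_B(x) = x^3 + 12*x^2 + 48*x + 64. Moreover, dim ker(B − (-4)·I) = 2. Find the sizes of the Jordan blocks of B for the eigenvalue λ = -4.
Block sizes for λ = -4: [3, 2]

Step 1 — from the characteristic polynomial, algebraic multiplicity of λ = -4 is 5. From dim ker(B − (-4)·I) = 2, there are exactly 2 Jordan blocks for λ = -4.
Step 2 — from the minimal polynomial, the factor (x + 4)^3 tells us the largest block for λ = -4 has size 3.
Step 3 — with total size 5, 2 blocks, and largest block 3, the block sizes (in nonincreasing order) are [3, 2].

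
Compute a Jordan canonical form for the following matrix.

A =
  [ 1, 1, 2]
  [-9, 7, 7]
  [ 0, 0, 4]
J_3(4)

The characteristic polynomial is
  det(x·I − A) = x^3 - 12*x^2 + 48*x - 64 = (x - 4)^3

Eigenvalues and multiplicities (the geometric multiplicity of λ is n − rank(A − λI), which equals the number of Jordan blocks for λ):
  λ = 4: algebraic multiplicity = 3, geometric multiplicity = 1

Determining the block sizes for each eigenvalue:
  λ = 4: one block (gm = 1), so the single block has size am = 3 → block sizes [3]

Assembling the blocks gives a Jordan form
J =
  [4, 1, 0]
  [0, 4, 1]
  [0, 0, 4]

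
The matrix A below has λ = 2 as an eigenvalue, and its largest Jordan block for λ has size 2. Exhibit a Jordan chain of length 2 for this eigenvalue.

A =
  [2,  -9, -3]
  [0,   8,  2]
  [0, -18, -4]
A Jordan chain for λ = 2 of length 2:
v_1 = (-9, 6, -18)ᵀ
v_2 = (0, 1, 0)ᵀ

Let N = A − (2)·I. We want v_2 with N^2 v_2 = 0 but N^1 v_2 ≠ 0; then v_{j-1} := N · v_j for j = 2, …, 2.

Pick v_2 = (0, 1, 0)ᵀ.
Then v_1 = N · v_2 = (-9, 6, -18)ᵀ.

Sanity check: (A − (2)·I) v_1 = (0, 0, 0)ᵀ = 0. ✓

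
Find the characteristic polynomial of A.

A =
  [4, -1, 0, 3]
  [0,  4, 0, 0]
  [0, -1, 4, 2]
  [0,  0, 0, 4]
x^4 - 16*x^3 + 96*x^2 - 256*x + 256

Expanding det(x·I − A) (e.g. by cofactor expansion or by noting that A is similar to its Jordan form J, which has the same characteristic polynomial as A) gives
  χ_A(x) = x^4 - 16*x^3 + 96*x^2 - 256*x + 256
which factors as (x - 4)^4. The eigenvalues (with algebraic multiplicities) are λ = 4 with multiplicity 4.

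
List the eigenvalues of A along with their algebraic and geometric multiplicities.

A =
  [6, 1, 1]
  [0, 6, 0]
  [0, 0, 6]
λ = 6: alg = 3, geom = 2

Step 1 — factor the characteristic polynomial to read off the algebraic multiplicities:
  χ_A(x) = (x - 6)^3

Step 2 — compute geometric multiplicities via the rank-nullity identity g(λ) = n − rank(A − λI):
  rank(A − (6)·I) = 1, so dim ker(A − (6)·I) = n − 1 = 2

Summary:
  λ = 6: algebraic multiplicity = 3, geometric multiplicity = 2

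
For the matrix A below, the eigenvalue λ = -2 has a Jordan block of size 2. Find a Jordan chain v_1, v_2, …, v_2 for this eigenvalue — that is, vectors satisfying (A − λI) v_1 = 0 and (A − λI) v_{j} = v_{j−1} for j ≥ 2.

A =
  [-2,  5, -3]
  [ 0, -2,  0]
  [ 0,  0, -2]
A Jordan chain for λ = -2 of length 2:
v_1 = (5, 0, 0)ᵀ
v_2 = (0, 1, 0)ᵀ

Let N = A − (-2)·I. We want v_2 with N^2 v_2 = 0 but N^1 v_2 ≠ 0; then v_{j-1} := N · v_j for j = 2, …, 2.

Pick v_2 = (0, 1, 0)ᵀ.
Then v_1 = N · v_2 = (5, 0, 0)ᵀ.

Sanity check: (A − (-2)·I) v_1 = (0, 0, 0)ᵀ = 0. ✓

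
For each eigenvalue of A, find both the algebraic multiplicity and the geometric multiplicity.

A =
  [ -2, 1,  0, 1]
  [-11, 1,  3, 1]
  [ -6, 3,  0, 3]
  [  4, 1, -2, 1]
λ = 0: alg = 4, geom = 2

Step 1 — factor the characteristic polynomial to read off the algebraic multiplicities:
  χ_A(x) = x^4

Step 2 — compute geometric multiplicities via the rank-nullity identity g(λ) = n − rank(A − λI):
  rank(A − (0)·I) = 2, so dim ker(A − (0)·I) = n − 2 = 2

Summary:
  λ = 0: algebraic multiplicity = 4, geometric multiplicity = 2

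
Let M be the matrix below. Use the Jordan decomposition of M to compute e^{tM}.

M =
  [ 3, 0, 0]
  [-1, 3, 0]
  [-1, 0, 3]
e^{tM} =
  [exp(3*t), 0, 0]
  [-t*exp(3*t), exp(3*t), 0]
  [-t*exp(3*t), 0, exp(3*t)]

Strategy: write M = P · J · P⁻¹ where J is a Jordan canonical form, so e^{tM} = P · e^{tJ} · P⁻¹, and e^{tJ} can be computed block-by-block.

M has Jordan form
J =
  [3, 1, 0]
  [0, 3, 0]
  [0, 0, 3]
(up to reordering of blocks).

Per-block formulas:
  For a 1×1 block at λ = 3: exp(t · [3]) = [e^(3t)].
  For a 2×2 Jordan block J_2(3): exp(t · J_2(3)) = e^(3t)·(I + t·N), where N is the 2×2 nilpotent shift.

After assembling e^{tJ} and conjugating by P, we get:

e^{tM} =
  [exp(3*t), 0, 0]
  [-t*exp(3*t), exp(3*t), 0]
  [-t*exp(3*t), 0, exp(3*t)]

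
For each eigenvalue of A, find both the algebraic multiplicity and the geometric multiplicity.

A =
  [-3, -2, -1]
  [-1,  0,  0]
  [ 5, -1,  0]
λ = -1: alg = 3, geom = 1

Step 1 — factor the characteristic polynomial to read off the algebraic multiplicities:
  χ_A(x) = (x + 1)^3

Step 2 — compute geometric multiplicities via the rank-nullity identity g(λ) = n − rank(A − λI):
  rank(A − (-1)·I) = 2, so dim ker(A − (-1)·I) = n − 2 = 1

Summary:
  λ = -1: algebraic multiplicity = 3, geometric multiplicity = 1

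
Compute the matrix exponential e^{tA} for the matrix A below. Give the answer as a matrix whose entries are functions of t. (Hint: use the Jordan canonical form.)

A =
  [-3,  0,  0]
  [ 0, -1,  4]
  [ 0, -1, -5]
e^{tA} =
  [exp(-3*t), 0, 0]
  [0, 2*t*exp(-3*t) + exp(-3*t), 4*t*exp(-3*t)]
  [0, -t*exp(-3*t), -2*t*exp(-3*t) + exp(-3*t)]

Strategy: write A = P · J · P⁻¹ where J is a Jordan canonical form, so e^{tA} = P · e^{tJ} · P⁻¹, and e^{tJ} can be computed block-by-block.

A has Jordan form
J =
  [-3,  1,  0]
  [ 0, -3,  0]
  [ 0,  0, -3]
(up to reordering of blocks).

Per-block formulas:
  For a 2×2 Jordan block J_2(-3): exp(t · J_2(-3)) = e^(-3t)·(I + t·N), where N is the 2×2 nilpotent shift.
  For a 1×1 block at λ = -3: exp(t · [-3]) = [e^(-3t)].

After assembling e^{tJ} and conjugating by P, we get:

e^{tA} =
  [exp(-3*t), 0, 0]
  [0, 2*t*exp(-3*t) + exp(-3*t), 4*t*exp(-3*t)]
  [0, -t*exp(-3*t), -2*t*exp(-3*t) + exp(-3*t)]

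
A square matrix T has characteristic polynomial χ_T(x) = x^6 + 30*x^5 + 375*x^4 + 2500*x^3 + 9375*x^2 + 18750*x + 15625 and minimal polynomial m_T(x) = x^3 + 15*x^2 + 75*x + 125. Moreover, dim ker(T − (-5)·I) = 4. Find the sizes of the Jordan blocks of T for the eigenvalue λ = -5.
Block sizes for λ = -5: [3, 1, 1, 1]

Step 1 — from the characteristic polynomial, algebraic multiplicity of λ = -5 is 6. From dim ker(T − (-5)·I) = 4, there are exactly 4 Jordan blocks for λ = -5.
Step 2 — from the minimal polynomial, the factor (x + 5)^3 tells us the largest block for λ = -5 has size 3.
Step 3 — with total size 6, 4 blocks, and largest block 3, the block sizes (in nonincreasing order) are [3, 1, 1, 1].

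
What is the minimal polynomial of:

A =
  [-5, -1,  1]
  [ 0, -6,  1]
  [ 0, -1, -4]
x^2 + 10*x + 25

The characteristic polynomial is χ_A(x) = (x + 5)^3, so the eigenvalues are known. The minimal polynomial is
  m_A(x) = Π_λ (x − λ)^{k_λ}
where k_λ is the size of the *largest* Jordan block for λ (equivalently, the smallest k with (A − λI)^k v = 0 for every generalised eigenvector v of λ).

  λ = -5: largest Jordan block has size 2, contributing (x + 5)^2

So m_A(x) = (x + 5)^2 = x^2 + 10*x + 25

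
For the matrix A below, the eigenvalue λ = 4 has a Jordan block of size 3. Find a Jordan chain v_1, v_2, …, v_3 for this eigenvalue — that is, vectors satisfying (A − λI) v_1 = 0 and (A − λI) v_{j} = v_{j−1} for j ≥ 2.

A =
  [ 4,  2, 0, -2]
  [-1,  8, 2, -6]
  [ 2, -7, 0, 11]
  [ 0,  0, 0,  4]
A Jordan chain for λ = 4 of length 3:
v_1 = (-2, 0, -1, 0)ᵀ
v_2 = (0, -1, 2, 0)ᵀ
v_3 = (1, 0, 0, 0)ᵀ

Let N = A − (4)·I. We want v_3 with N^3 v_3 = 0 but N^2 v_3 ≠ 0; then v_{j-1} := N · v_j for j = 3, …, 2.

Pick v_3 = (1, 0, 0, 0)ᵀ.
Then v_2 = N · v_3 = (0, -1, 2, 0)ᵀ.
Then v_1 = N · v_2 = (-2, 0, -1, 0)ᵀ.

Sanity check: (A − (4)·I) v_1 = (0, 0, 0, 0)ᵀ = 0. ✓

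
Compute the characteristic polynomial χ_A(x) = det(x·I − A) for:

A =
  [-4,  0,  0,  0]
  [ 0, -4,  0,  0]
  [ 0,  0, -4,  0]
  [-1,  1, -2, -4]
x^4 + 16*x^3 + 96*x^2 + 256*x + 256

Expanding det(x·I − A) (e.g. by cofactor expansion or by noting that A is similar to its Jordan form J, which has the same characteristic polynomial as A) gives
  χ_A(x) = x^4 + 16*x^3 + 96*x^2 + 256*x + 256
which factors as (x + 4)^4. The eigenvalues (with algebraic multiplicities) are λ = -4 with multiplicity 4.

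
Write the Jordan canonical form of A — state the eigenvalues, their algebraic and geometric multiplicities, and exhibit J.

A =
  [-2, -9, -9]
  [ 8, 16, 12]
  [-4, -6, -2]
J_2(4) ⊕ J_1(4)

The characteristic polynomial is
  det(x·I − A) = x^3 - 12*x^2 + 48*x - 64 = (x - 4)^3

Eigenvalues and multiplicities (the geometric multiplicity of λ is n − rank(A − λI), which equals the number of Jordan blocks for λ):
  λ = 4: algebraic multiplicity = 3, geometric multiplicity = 2

Determining the block sizes for each eigenvalue:
  λ = 4: 2 blocks summing to 3 forces exactly one block of size 2 and the rest size 1 → block sizes [2, 1]

Assembling the blocks gives a Jordan form
J =
  [4, 1, 0]
  [0, 4, 0]
  [0, 0, 4]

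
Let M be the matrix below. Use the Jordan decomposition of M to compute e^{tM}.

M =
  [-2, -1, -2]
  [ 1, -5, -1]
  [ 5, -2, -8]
e^{tM} =
  [-t^2*exp(-5*t) + 3*t*exp(-5*t) + exp(-5*t), t^2*exp(-5*t)/2 - t*exp(-5*t), t^2*exp(-5*t)/2 - 2*t*exp(-5*t)]
  [-t^2*exp(-5*t) + t*exp(-5*t), t^2*exp(-5*t)/2 + exp(-5*t), t^2*exp(-5*t)/2 - t*exp(-5*t)]
  [-t^2*exp(-5*t) + 5*t*exp(-5*t), t^2*exp(-5*t)/2 - 2*t*exp(-5*t), t^2*exp(-5*t)/2 - 3*t*exp(-5*t) + exp(-5*t)]

Strategy: write M = P · J · P⁻¹ where J is a Jordan canonical form, so e^{tM} = P · e^{tJ} · P⁻¹, and e^{tJ} can be computed block-by-block.

M has Jordan form
J =
  [-5,  1,  0]
  [ 0, -5,  1]
  [ 0,  0, -5]
(up to reordering of blocks).

Per-block formulas:
  For a 3×3 Jordan block J_3(-5): exp(t · J_3(-5)) = e^(-5t)·(I + t·N + (t^2/2)·N^2), where N is the 3×3 nilpotent shift.

After assembling e^{tJ} and conjugating by P, we get:

e^{tM} =
  [-t^2*exp(-5*t) + 3*t*exp(-5*t) + exp(-5*t), t^2*exp(-5*t)/2 - t*exp(-5*t), t^2*exp(-5*t)/2 - 2*t*exp(-5*t)]
  [-t^2*exp(-5*t) + t*exp(-5*t), t^2*exp(-5*t)/2 + exp(-5*t), t^2*exp(-5*t)/2 - t*exp(-5*t)]
  [-t^2*exp(-5*t) + 5*t*exp(-5*t), t^2*exp(-5*t)/2 - 2*t*exp(-5*t), t^2*exp(-5*t)/2 - 3*t*exp(-5*t) + exp(-5*t)]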